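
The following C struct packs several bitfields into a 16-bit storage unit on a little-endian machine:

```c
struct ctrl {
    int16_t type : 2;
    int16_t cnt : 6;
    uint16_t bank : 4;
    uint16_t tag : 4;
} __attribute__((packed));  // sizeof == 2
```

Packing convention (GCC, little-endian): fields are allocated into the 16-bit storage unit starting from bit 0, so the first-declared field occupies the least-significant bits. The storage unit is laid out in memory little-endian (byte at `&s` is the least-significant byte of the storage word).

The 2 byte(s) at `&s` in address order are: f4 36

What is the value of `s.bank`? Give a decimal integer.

[0]=0xf4 [1]=0x36 (little-endian) → word 0x36f4
type:2 @ bit 0 → (0x36f4>>0)&0x3 = 0x0
cnt:6 @ bit 2 → (0x36f4>>2)&0x3f = 0x3d
bank:4 @ bit 8 → (0x36f4>>8)&0xf = 0x6  ←
tag:4 @ bit 12 → (0x36f4>>12)&0xf = 0x3

6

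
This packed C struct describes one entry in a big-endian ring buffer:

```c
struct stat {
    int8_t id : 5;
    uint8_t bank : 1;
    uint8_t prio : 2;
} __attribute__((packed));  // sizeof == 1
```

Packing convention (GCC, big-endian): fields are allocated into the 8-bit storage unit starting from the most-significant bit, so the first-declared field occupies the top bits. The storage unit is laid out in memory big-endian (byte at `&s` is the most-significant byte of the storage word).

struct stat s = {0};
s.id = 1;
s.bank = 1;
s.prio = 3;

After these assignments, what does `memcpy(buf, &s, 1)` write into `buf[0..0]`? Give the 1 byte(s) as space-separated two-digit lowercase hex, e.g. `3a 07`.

[3+:5] id=1 & 0x1f = 0x1; word=0x08
[2+:1] bank=1 & 0x1 = 0x1; word=0x0c
[0+:2] prio=3 & 0x3 = 0x3; word=0x0f
word = 0x0f → big-endian bytes:
  [0]=0x0f

0f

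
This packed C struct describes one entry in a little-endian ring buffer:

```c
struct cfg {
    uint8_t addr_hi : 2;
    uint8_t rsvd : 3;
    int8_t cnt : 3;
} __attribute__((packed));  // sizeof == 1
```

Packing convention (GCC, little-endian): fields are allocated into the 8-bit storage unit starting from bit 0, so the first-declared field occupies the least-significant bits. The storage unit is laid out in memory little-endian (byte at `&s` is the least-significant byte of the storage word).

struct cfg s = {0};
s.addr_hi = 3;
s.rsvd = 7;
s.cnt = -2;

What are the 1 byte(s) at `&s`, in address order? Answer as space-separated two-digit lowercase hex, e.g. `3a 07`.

[0+:2] addr_hi=3 & 0x3 = 0x3; word=0x03
[2+:3] rsvd=7 & 0x7 = 0x7; word=0x1f
[5+:3] cnt=-2 & 0x7 = 0x6; word=0xdf
word = 0xdf → little-endian bytes:
  [0]=0xdf

df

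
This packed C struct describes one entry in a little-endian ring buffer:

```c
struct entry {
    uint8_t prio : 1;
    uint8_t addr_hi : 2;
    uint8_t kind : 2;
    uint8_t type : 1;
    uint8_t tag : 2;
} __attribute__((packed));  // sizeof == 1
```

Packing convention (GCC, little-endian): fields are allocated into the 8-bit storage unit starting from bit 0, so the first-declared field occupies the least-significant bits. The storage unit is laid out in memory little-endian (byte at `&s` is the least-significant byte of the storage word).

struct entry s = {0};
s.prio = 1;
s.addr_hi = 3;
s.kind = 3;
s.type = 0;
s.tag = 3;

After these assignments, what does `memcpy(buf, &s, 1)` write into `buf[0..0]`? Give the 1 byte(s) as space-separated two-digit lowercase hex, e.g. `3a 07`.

prio (1b) val=1 bits=0x1 at bit 0: 0x01
addr_hi (2b) val=3 bits=0x3 at bit 1: 0x07
kind (2b) val=3 bits=0x3 at bit 3: 0x1f
type (1b) val=0 bits=0x0 at bit 5: 0x1f
tag (2b) val=3 bits=0x3 at bit 6: 0xdf
word = 0xdf → little-endian bytes:
  [0]=0xdf

df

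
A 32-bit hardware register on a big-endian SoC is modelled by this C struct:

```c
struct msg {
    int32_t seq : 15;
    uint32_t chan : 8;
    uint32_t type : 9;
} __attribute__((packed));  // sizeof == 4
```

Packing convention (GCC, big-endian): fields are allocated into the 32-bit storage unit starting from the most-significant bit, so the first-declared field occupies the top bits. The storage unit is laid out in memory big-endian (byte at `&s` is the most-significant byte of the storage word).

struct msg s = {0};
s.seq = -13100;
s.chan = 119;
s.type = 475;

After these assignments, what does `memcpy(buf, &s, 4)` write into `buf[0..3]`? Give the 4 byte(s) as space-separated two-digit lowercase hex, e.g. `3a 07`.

99 a8 ef db

seq (15b) val=-13100 bits=0x4cd4 at bit 17: 0x99a80000
chan (8b) val=119 bits=0x77 at bit 9: 0x99a8ee00
type (9b) val=475 bits=0x1db at bit 0: 0x99a8efdb
word = 0x99a8efdb → big-endian bytes:
  [0]=0x99  [1]=0xa8  [2]=0xef  [3]=0xdb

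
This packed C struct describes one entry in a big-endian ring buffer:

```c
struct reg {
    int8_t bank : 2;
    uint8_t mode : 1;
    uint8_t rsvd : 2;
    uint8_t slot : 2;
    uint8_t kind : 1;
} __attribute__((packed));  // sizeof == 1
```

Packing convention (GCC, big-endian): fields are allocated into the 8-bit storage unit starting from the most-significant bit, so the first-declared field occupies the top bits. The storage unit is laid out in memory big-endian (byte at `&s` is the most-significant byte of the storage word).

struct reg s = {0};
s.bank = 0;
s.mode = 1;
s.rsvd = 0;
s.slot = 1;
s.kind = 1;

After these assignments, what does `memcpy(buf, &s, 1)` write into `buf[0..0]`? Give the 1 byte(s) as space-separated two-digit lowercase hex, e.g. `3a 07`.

[6+:2] bank=0 & 0x3 = 0x0; word=0x00
[5+:1] mode=1 & 0x1 = 0x1; word=0x20
[3+:2] rsvd=0 & 0x3 = 0x0; word=0x20
[1+:2] slot=1 & 0x3 = 0x1; word=0x22
[0+:1] kind=1 & 0x1 = 0x1; word=0x23
word = 0x23 → big-endian bytes:
  [0]=0x23

23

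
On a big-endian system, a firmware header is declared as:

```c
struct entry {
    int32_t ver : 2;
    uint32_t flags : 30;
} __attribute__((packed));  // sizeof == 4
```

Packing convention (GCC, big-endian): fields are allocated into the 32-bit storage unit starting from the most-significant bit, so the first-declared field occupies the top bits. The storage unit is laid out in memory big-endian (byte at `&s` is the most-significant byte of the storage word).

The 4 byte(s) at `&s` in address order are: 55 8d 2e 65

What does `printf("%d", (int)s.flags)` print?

[0]=0x55 [1]=0x8d [2]=0x2e [3]=0x65 (big-endian) → word 0x558d2e65
ver [30+:2] = (word>>30) & 0x3 = 1
flags [0+:30] = (word>>0) & 0x3fffffff = 361573989  ←

361573989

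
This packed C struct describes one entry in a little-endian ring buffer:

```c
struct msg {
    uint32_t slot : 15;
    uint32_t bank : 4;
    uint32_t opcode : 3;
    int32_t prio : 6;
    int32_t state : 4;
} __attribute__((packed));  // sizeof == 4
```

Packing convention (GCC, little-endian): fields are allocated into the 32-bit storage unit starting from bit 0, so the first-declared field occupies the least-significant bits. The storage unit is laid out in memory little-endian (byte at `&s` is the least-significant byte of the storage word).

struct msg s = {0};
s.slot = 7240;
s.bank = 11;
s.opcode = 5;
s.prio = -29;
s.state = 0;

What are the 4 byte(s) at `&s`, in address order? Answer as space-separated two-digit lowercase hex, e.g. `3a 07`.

[0+:15] slot=7240 & 0x7fff = 0x1c48; word=0x00001c48
[15+:4] bank=11 & 0xf = 0xb; word=0x00059c48
[19+:3] opcode=5 & 0x7 = 0x5; word=0x002d9c48
[22+:6] prio=-29 & 0x3f = 0x23; word=0x08ed9c48
[28+:4] state=0 & 0xf = 0x0; word=0x08ed9c48
word = 0x08ed9c48 → little-endian bytes:
  [0]=0x48  [1]=0x9c  [2]=0xed  [3]=0x08

48 9c ed 08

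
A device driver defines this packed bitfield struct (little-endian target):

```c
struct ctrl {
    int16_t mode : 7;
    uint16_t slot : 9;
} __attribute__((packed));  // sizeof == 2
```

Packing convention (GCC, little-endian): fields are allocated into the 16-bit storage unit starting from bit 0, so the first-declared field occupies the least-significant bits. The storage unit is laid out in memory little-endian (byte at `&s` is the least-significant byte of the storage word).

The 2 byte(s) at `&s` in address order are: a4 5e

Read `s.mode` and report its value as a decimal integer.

[0]=0xa4 [1]=0x5e (little-endian) → word 0x5ea4
mode:7 @ bit 0 → (0x5ea4>>0)&0x7f = 0x24  ←
slot:9 @ bit 7 → (0x5ea4>>7)&0x1ff = 0xbd
mode signed 7b, MSB=0: value = 36

36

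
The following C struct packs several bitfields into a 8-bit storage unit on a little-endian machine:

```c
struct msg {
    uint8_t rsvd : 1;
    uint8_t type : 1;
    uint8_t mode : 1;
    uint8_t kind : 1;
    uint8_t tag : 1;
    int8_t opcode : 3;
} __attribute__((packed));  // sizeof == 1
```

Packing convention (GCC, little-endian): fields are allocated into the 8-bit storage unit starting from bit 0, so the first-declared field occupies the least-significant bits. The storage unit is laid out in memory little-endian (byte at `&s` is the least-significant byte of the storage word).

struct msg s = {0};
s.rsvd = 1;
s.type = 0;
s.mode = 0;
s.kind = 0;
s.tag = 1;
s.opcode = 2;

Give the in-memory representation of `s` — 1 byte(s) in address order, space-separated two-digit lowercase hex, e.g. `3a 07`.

[0+:1] rsvd=1 & 0x1 = 0x1; word=0x01
[1+:1] type=0 & 0x1 = 0x0; word=0x01
[2+:1] mode=0 & 0x1 = 0x0; word=0x01
[3+:1] kind=0 & 0x1 = 0x0; word=0x01
[4+:1] tag=1 & 0x1 = 0x1; word=0x11
[5+:3] opcode=2 & 0x7 = 0x2; word=0x51
word = 0x51 → little-endian bytes:
  [0]=0x51

51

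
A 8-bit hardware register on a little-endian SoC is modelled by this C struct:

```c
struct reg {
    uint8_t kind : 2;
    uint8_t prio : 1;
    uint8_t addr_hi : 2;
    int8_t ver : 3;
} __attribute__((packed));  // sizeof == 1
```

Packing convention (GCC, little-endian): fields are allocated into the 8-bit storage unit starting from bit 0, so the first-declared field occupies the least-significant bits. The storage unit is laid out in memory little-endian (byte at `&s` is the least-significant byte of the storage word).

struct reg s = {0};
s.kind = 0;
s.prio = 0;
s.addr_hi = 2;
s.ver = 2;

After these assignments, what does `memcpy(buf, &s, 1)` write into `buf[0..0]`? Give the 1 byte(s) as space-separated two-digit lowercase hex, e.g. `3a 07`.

50

[0+:2] kind=0 & 0x3 = 0x0; word=0x00
[2+:1] prio=0 & 0x1 = 0x0; word=0x00
[3+:2] addr_hi=2 & 0x3 = 0x2; word=0x10
[5+:3] ver=2 & 0x7 = 0x2; word=0x50
word = 0x50 → little-endian bytes:
  [0]=0x50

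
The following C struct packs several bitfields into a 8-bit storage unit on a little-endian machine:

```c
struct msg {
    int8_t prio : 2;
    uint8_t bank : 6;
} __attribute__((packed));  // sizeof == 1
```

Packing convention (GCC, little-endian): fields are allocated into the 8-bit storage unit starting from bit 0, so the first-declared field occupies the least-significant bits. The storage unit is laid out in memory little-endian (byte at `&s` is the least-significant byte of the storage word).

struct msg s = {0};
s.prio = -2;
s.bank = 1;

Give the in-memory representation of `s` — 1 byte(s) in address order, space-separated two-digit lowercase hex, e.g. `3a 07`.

prio (2b) val=-2 bits=0x2 at bit 0: 0x02
bank (6b) val=1 bits=0x1 at bit 2: 0x06
word = 0x06 → little-endian bytes:
  [0]=0x06

06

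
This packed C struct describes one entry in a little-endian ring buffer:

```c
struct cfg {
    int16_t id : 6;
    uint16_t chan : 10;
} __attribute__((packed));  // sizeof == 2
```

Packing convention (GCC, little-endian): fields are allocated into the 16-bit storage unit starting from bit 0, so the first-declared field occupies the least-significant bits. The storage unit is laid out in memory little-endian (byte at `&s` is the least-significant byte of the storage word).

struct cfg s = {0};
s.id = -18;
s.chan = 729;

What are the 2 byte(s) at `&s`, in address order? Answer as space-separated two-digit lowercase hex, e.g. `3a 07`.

6e b6

[0+:6] id=-18 & 0x3f = 0x2e; word=0x002e
[6+:10] chan=729 & 0x3ff = 0x2d9; word=0xb66e
word = 0xb66e → little-endian bytes:
  [0]=0x6e  [1]=0xb6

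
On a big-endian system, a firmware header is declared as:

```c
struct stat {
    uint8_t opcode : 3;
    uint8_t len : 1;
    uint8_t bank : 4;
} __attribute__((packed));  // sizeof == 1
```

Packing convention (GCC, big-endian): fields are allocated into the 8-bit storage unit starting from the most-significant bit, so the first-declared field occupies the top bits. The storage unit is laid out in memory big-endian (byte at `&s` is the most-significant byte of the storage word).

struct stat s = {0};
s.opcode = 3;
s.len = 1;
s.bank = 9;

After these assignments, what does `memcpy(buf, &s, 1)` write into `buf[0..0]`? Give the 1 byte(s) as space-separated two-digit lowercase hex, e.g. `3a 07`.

79

opcode:3 = 3 → 0x3 << 5 → word 0x60
len:1 = 1 → 0x1 << 4 → word 0x70
bank:4 = 9 → 0x9 << 0 → word 0x79
word = 0x79 → big-endian bytes:
  [0]=0x79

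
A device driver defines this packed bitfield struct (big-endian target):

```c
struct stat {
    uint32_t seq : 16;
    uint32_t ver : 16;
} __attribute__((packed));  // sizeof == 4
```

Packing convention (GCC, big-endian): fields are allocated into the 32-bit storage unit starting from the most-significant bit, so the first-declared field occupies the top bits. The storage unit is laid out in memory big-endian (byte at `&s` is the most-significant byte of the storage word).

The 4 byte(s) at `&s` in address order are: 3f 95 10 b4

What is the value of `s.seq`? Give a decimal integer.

16277

[0]=0x3f [1]=0x95 [2]=0x10 [3]=0xb4 (big-endian) → word 0x3f9510b4
seq [16+:16] = (word>>16) & 0xffff = 16277  ←
ver [0+:16] = (word>>0) & 0xffff = 4276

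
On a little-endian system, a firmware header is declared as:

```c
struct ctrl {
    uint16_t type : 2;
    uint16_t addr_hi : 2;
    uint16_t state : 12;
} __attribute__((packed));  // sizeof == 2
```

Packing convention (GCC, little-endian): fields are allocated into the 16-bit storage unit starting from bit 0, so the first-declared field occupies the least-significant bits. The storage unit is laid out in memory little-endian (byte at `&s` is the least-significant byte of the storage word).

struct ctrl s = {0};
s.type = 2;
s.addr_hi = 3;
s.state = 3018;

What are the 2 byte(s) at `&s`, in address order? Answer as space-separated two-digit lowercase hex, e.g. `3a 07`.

ae bc

type:2 = 2 → 0x2 << 0 → word 0x0002
addr_hi:2 = 3 → 0x3 << 2 → word 0x000e
state:12 = 3018 → 0xbca << 4 → word 0xbcae
word = 0xbcae → little-endian bytes:
  [0]=0xae  [1]=0xbc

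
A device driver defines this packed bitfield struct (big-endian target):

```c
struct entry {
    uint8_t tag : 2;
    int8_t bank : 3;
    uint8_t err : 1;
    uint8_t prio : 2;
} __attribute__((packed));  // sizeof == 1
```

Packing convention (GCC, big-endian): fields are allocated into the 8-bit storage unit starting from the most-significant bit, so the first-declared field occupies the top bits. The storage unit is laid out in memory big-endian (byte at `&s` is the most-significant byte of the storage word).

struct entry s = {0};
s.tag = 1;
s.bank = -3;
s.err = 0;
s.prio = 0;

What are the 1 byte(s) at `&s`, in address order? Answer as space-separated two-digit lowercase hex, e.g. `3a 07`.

68

tag:2 = 1 → 0x1 << 6 → word 0x40
bank:3 = -3 → 0x5 << 3 → word 0x68
err:1 = 0 → 0x0 << 2 → word 0x68
prio:2 = 0 → 0x0 << 0 → word 0x68
word = 0x68 → big-endian bytes:
  [0]=0x68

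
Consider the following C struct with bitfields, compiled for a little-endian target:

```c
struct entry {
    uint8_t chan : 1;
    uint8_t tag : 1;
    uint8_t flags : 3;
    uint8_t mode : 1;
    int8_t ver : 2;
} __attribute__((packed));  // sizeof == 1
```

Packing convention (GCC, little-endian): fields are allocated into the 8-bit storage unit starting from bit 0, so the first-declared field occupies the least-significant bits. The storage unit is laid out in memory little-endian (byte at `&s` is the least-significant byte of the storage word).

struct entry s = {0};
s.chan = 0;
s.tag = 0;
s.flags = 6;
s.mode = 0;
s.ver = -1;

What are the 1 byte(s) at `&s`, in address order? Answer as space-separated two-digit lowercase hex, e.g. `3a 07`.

[0+:1] chan=0 & 0x1 = 0x0; word=0x00
[1+:1] tag=0 & 0x1 = 0x0; word=0x00
[2+:3] flags=6 & 0x7 = 0x6; word=0x18
[5+:1] mode=0 & 0x1 = 0x0; word=0x18
[6+:2] ver=-1 & 0x3 = 0x3; word=0xd8
word = 0xd8 → little-endian bytes:
  [0]=0xd8

d8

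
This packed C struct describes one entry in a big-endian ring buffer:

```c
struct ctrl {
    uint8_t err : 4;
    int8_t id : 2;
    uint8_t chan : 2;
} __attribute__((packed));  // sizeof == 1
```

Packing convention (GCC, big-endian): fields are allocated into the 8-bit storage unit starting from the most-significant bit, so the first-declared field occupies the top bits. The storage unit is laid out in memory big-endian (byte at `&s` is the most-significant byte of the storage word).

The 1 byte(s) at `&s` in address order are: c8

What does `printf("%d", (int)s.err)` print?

12

[0]=0xc8 (big-endian) → word 0xc8
err [4+:4] = (word>>4) & 0xf = 12  ←
id [2+:2] = (word>>2) & 0x3 = 2
chan [0+:2] = (word>>0) & 0x3 = 0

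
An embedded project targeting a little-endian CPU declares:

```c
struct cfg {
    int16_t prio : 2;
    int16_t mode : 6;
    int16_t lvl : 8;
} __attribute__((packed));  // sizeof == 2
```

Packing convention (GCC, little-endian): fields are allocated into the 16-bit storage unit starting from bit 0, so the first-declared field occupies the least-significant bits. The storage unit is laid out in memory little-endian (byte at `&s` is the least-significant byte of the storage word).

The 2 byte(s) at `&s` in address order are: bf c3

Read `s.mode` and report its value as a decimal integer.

-17

[0]=0xbf [1]=0xc3 (little-endian) → word 0xc3bf
prio:2 @ bit 0 → (0xc3bf>>0)&0x3 = 0x3
mode:6 @ bit 2 → (0xc3bf>>2)&0x3f = 0x2f  ←
lvl:8 @ bit 8 → (0xc3bf>>8)&0xff = 0xc3
mode signed 6b, MSB=1: 47 - 64 = -17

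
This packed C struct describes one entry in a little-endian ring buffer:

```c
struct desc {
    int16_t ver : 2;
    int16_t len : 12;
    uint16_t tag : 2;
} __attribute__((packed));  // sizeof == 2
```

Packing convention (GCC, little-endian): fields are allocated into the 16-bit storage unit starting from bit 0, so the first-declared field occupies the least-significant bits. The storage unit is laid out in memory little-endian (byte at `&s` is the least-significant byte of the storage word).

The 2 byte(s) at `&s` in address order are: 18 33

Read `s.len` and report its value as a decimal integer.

[0]=0x18 [1]=0x33 (little-endian) → word 0x3318
ver [0+:2] = (word>>0) & 0x3 = 0
len [2+:12] = (word>>2) & 0xfff = 3270  ←
tag [14+:2] = (word>>14) & 0x3 = 0
len signed 12b, MSB=1: 3270 - 4096 = -826

-826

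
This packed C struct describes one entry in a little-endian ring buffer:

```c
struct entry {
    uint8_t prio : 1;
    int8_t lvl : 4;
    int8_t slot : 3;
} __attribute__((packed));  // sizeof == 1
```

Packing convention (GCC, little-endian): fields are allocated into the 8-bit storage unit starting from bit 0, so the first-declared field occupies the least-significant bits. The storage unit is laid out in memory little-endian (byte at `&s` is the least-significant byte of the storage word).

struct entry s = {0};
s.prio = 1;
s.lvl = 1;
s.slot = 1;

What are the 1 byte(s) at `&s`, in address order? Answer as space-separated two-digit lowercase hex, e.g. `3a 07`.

23

[0+:1] prio=1 & 0x1 = 0x1; word=0x01
[1+:4] lvl=1 & 0xf = 0x1; word=0x03
[5+:3] slot=1 & 0x7 = 0x1; word=0x23
word = 0x23 → little-endian bytes:
  [0]=0x23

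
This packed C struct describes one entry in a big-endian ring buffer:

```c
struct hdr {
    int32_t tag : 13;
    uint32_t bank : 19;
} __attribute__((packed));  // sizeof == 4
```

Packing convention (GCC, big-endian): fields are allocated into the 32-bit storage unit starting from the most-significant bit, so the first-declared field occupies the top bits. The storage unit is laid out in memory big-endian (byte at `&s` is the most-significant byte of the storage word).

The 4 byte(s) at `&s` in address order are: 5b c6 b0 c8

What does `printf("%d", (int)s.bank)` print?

438472

[0]=0x5b [1]=0xc6 [2]=0xb0 [3]=0xc8 (big-endian) → word 0x5bc6b0c8
tag [19+:13] = (word>>19) & 0x1fff = 2936
bank [0+:19] = (word>>0) & 0x7ffff = 438472  ←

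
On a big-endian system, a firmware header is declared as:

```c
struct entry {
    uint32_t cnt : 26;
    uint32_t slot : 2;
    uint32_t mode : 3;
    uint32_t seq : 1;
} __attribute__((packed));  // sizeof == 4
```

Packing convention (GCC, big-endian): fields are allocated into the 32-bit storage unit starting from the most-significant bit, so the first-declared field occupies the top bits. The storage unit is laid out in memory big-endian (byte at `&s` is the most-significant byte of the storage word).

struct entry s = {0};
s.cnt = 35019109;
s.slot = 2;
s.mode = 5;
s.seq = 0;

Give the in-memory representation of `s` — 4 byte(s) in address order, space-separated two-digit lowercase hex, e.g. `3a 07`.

cnt:26 = 35019109 → 0x2165965 << 6 → word 0x85965940
slot:2 = 2 → 0x2 << 4 → word 0x85965960
mode:3 = 5 → 0x5 << 1 → word 0x8596596a
seq:1 = 0 → 0x0 << 0 → word 0x8596596a
word = 0x8596596a → big-endian bytes:
  [0]=0x85  [1]=0x96  [2]=0x59  [3]=0x6a

85 96 59 6a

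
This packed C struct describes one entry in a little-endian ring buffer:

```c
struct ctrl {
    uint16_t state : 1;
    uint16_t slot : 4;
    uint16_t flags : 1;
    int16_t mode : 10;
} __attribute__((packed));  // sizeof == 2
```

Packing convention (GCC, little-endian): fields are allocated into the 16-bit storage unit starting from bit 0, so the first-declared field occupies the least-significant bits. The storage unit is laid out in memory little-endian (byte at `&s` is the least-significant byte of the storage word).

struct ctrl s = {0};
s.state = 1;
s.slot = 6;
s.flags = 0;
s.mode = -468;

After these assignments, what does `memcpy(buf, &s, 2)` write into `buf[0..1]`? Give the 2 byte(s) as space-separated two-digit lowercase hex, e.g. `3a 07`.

state (1b) val=1 bits=0x1 at bit 0: 0x0001
slot (4b) val=6 bits=0x6 at bit 1: 0x000d
flags (1b) val=0 bits=0x0 at bit 5: 0x000d
mode (10b) val=-468 bits=0x22c at bit 6: 0x8b0d
word = 0x8b0d → little-endian bytes:
  [0]=0x0d  [1]=0x8b

0d 8b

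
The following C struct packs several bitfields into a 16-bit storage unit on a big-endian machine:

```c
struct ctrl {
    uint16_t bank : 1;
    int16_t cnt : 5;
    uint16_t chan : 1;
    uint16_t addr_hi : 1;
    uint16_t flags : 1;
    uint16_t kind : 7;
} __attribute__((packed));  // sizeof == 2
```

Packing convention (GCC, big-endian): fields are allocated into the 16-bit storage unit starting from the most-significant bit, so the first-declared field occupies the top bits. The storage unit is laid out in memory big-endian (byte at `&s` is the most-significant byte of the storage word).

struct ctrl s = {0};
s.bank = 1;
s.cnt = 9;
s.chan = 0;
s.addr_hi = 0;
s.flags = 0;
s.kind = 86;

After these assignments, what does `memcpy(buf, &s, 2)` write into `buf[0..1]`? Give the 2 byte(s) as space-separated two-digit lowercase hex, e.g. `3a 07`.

a4 56

[15+:1] bank=1 & 0x1 = 0x1; word=0x8000
[10+:5] cnt=9 & 0x1f = 0x9; word=0xa400
[9+:1] chan=0 & 0x1 = 0x0; word=0xa400
[8+:1] addr_hi=0 & 0x1 = 0x0; word=0xa400
[7+:1] flags=0 & 0x1 = 0x0; word=0xa400
[0+:7] kind=86 & 0x7f = 0x56; word=0xa456
word = 0xa456 → big-endian bytes:
  [0]=0xa4  [1]=0x56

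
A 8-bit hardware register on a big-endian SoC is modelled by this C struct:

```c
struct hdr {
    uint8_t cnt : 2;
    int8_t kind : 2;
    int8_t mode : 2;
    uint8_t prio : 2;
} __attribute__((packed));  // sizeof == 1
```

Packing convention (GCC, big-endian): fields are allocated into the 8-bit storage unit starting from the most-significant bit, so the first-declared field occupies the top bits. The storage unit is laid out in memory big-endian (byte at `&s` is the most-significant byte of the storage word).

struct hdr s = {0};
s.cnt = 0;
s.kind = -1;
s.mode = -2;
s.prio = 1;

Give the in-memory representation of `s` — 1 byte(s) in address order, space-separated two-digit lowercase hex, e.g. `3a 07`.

cnt (2b) val=0 bits=0x0 at bit 6: 0x00
kind (2b) val=-1 bits=0x3 at bit 4: 0x30
mode (2b) val=-2 bits=0x2 at bit 2: 0x38
prio (2b) val=1 bits=0x1 at bit 0: 0x39
word = 0x39 → big-endian bytes:
  [0]=0x39

39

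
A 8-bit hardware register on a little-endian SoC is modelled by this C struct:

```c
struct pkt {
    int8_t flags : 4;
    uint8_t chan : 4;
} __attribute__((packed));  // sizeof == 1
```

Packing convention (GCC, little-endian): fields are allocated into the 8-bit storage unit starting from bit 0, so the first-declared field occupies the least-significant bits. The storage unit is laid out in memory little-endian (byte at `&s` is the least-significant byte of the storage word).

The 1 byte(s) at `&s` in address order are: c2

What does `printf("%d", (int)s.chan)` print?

[0]=0xc2 (little-endian) → word 0xc2
flags:4 @ bit 0 → (0xc2>>0)&0xf = 0x2
chan:4 @ bit 4 → (0xc2>>4)&0xf = 0xc  ←

12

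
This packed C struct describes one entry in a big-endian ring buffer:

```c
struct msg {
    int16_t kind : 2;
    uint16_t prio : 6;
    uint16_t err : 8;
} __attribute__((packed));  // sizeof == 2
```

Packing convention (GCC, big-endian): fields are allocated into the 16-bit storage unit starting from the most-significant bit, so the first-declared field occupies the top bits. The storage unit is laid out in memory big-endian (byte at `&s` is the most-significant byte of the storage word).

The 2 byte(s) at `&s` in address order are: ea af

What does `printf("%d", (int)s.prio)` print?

42

[0]=0xea [1]=0xaf (big-endian) → word 0xeaaf
kind [14+:2] = (word>>14) & 0x3 = 3
prio [8+:6] = (word>>8) & 0x3f = 42  ←
err [0+:8] = (word>>0) & 0xff = 175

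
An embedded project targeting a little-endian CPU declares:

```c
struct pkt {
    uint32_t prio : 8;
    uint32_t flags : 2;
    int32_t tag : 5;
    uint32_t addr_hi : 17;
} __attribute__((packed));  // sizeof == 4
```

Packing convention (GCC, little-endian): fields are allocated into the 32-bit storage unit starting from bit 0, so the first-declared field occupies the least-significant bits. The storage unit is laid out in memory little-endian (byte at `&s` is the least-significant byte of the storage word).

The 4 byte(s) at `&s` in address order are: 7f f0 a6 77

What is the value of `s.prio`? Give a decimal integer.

[0]=0x7f [1]=0xf0 [2]=0xa6 [3]=0x77 (little-endian) → word 0x77a6f07f
prio:8 @ bit 0 → (0x77a6f07f>>0)&0xff = 0x7f  ←
flags:2 @ bit 8 → (0x77a6f07f>>8)&0x3 = 0x0
tag:5 @ bit 10 → (0x77a6f07f>>10)&0x1f = 0x1c
addr_hi:17 @ bit 15 → (0x77a6f07f>>15)&0x1ffff = 0xef4d

127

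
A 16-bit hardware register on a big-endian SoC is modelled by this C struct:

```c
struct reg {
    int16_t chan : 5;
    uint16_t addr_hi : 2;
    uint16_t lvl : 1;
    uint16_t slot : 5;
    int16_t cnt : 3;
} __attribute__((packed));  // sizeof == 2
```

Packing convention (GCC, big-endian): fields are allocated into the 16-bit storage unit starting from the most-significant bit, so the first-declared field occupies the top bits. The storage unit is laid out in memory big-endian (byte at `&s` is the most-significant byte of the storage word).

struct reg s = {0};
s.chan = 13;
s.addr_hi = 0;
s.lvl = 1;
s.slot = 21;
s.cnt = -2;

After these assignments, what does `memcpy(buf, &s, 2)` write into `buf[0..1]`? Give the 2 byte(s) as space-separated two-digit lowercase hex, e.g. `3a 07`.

chan (5b) val=13 bits=0xd at bit 11: 0x6800
addr_hi (2b) val=0 bits=0x0 at bit 9: 0x6800
lvl (1b) val=1 bits=0x1 at bit 8: 0x6900
slot (5b) val=21 bits=0x15 at bit 3: 0x69a8
cnt (3b) val=-2 bits=0x6 at bit 0: 0x69ae
word = 0x69ae → big-endian bytes:
  [0]=0x69  [1]=0xae

69 ae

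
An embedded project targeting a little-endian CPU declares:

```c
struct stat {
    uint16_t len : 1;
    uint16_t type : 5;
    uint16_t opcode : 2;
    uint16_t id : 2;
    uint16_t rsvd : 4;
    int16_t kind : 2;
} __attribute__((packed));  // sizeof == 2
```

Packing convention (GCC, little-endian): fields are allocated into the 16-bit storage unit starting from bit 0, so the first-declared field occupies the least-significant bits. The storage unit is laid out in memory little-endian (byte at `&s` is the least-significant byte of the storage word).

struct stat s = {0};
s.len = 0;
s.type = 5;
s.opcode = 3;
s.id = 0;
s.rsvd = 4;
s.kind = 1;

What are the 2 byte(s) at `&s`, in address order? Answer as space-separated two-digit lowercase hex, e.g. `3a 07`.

ca 50

len:1 = 0 → 0x0 << 0 → word 0x0000
type:5 = 5 → 0x5 << 1 → word 0x000a
opcode:2 = 3 → 0x3 << 6 → word 0x00ca
id:2 = 0 → 0x0 << 8 → word 0x00ca
rsvd:4 = 4 → 0x4 << 10 → word 0x10ca
kind:2 = 1 → 0x1 << 14 → word 0x50ca
word = 0x50ca → little-endian bytes:
  [0]=0xca  [1]=0x50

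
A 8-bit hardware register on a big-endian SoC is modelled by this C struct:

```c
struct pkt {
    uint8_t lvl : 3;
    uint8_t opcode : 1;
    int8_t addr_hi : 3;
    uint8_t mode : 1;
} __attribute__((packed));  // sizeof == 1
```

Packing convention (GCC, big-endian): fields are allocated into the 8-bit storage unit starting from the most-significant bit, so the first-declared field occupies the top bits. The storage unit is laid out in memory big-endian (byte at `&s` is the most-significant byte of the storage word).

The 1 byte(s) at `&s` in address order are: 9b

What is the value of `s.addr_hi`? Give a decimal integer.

-3

[0]=0x9b (big-endian) → word 0x9b
lvl [5+:3] = (word>>5) & 0x7 = 4
opcode [4+:1] = (word>>4) & 0x1 = 1
addr_hi [1+:3] = (word>>1) & 0x7 = 5  ←
mode [0+:1] = (word>>0) & 0x1 = 1
addr_hi signed 3b, MSB=1: 5 - 8 = -3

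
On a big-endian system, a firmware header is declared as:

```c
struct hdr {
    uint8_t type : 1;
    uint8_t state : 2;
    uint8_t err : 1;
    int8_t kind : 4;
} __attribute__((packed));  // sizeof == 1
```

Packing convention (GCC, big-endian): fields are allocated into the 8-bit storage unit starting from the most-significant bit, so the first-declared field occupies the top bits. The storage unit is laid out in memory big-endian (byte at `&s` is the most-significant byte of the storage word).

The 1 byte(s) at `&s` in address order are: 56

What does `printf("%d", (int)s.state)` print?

[0]=0x56 (big-endian) → word 0x56
type:1 @ bit 7 → (0x56>>7)&0x1 = 0x0
state:2 @ bit 5 → (0x56>>5)&0x3 = 0x2  ←
err:1 @ bit 4 → (0x56>>4)&0x1 = 0x1
kind:4 @ bit 0 → (0x56>>0)&0xf = 0x6

2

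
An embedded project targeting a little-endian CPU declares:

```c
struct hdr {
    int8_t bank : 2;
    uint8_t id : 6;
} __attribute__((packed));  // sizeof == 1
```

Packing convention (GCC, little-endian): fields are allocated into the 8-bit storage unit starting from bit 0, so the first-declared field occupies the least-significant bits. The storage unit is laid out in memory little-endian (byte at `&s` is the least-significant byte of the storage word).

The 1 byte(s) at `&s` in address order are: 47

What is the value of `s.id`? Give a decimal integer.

17

[0]=0x47 (little-endian) → word 0x47
bank [0+:2] = (word>>0) & 0x3 = 3
id [2+:6] = (word>>2) & 0x3f = 17  ←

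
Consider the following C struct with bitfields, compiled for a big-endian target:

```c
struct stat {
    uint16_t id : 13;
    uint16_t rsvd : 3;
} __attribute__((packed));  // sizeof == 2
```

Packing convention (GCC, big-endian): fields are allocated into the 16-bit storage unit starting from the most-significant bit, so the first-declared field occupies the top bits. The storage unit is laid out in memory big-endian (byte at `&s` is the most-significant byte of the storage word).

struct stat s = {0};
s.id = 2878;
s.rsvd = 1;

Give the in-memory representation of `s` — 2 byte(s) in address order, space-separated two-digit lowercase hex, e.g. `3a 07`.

[3+:13] id=2878 & 0x1fff = 0xb3e; word=0x59f0
[0+:3] rsvd=1 & 0x7 = 0x1; word=0x59f1
word = 0x59f1 → big-endian bytes:
  [0]=0x59  [1]=0xf1

59 f1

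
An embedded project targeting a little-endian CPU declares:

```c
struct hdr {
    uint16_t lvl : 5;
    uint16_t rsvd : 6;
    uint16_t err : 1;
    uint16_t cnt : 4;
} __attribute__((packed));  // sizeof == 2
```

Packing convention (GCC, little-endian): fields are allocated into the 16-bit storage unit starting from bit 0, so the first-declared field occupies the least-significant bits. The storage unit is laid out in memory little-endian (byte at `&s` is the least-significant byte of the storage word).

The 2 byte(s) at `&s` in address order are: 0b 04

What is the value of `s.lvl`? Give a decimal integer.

11

[0]=0x0b [1]=0x04 (little-endian) → word 0x040b
lvl [0+:5] = (word>>0) & 0x1f = 11  ←
rsvd [5+:6] = (word>>5) & 0x3f = 32
err [11+:1] = (word>>11) & 0x1 = 0
cnt [12+:4] = (word>>12) & 0xf = 0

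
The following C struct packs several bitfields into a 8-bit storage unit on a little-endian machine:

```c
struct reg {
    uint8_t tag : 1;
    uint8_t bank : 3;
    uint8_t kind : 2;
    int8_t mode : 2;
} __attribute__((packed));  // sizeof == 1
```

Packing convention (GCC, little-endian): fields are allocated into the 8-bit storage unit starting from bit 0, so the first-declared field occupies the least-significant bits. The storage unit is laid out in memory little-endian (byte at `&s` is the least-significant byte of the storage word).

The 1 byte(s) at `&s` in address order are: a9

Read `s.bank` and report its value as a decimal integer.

4

[0]=0xa9 (little-endian) → word 0xa9
tag:1 @ bit 0 → (0xa9>>0)&0x1 = 0x1
bank:3 @ bit 1 → (0xa9>>1)&0x7 = 0x4  ←
kind:2 @ bit 4 → (0xa9>>4)&0x3 = 0x2
mode:2 @ bit 6 → (0xa9>>6)&0x3 = 0x2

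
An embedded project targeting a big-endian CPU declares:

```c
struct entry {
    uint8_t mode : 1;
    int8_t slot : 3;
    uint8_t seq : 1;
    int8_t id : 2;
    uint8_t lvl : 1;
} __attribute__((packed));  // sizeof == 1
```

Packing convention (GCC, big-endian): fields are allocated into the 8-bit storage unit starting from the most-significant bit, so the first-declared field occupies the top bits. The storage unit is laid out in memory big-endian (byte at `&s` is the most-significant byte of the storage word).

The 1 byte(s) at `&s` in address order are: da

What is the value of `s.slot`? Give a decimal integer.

-3

[0]=0xda (big-endian) → word 0xda
mode:1 @ bit 7 → (0xda>>7)&0x1 = 0x1
slot:3 @ bit 4 → (0xda>>4)&0x7 = 0x5  ←
seq:1 @ bit 3 → (0xda>>3)&0x1 = 0x1
id:2 @ bit 1 → (0xda>>1)&0x3 = 0x1
lvl:1 @ bit 0 → (0xda>>0)&0x1 = 0x0
slot signed 3b, MSB=1: 5 - 8 = -3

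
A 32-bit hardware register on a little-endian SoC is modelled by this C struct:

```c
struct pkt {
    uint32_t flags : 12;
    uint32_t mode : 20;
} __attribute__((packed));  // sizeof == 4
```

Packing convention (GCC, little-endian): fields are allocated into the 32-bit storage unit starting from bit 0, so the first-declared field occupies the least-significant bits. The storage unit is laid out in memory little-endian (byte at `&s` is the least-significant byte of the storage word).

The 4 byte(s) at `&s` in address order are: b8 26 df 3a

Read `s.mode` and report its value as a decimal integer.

241138

[0]=0xb8 [1]=0x26 [2]=0xdf [3]=0x3a (little-endian) → word 0x3adf26b8
flags [0+:12] = (word>>0) & 0xfff = 1720
mode [12+:20] = (word>>12) & 0xfffff = 241138  ←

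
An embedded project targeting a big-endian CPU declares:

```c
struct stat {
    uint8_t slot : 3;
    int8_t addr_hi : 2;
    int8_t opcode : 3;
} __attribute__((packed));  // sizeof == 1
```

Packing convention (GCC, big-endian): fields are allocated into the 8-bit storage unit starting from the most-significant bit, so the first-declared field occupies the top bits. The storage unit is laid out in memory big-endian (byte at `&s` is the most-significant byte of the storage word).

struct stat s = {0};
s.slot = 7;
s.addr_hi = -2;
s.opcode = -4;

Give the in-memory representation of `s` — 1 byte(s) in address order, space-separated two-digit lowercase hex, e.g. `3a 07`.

f4

slot:3 = 7 → 0x7 << 5 → word 0xe0
addr_hi:2 = -2 → 0x2 << 3 → word 0xf0
opcode:3 = -4 → 0x4 << 0 → word 0xf4
word = 0xf4 → big-endian bytes:
  [0]=0xf4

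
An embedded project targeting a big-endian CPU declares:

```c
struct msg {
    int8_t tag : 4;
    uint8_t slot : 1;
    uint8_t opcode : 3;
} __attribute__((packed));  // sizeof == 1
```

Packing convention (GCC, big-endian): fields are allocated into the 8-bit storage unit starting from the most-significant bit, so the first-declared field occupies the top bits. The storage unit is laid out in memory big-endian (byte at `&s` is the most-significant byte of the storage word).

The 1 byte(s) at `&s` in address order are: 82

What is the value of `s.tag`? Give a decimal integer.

[0]=0x82 (big-endian) → word 0x82
tag:4 @ bit 4 → (0x82>>4)&0xf = 0x8  ←
slot:1 @ bit 3 → (0x82>>3)&0x1 = 0x0
opcode:3 @ bit 0 → (0x82>>0)&0x7 = 0x2
tag signed 4b, MSB=1: 8 - 16 = -8

-8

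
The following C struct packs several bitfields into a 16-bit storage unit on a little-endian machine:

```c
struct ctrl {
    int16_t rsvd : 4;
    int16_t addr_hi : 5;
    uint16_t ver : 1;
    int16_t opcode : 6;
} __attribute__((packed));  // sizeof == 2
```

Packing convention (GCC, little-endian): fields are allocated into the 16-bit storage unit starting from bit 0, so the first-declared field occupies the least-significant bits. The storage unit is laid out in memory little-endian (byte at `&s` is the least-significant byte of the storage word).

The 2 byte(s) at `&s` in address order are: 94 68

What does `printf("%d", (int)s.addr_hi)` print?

9

[0]=0x94 [1]=0x68 (little-endian) → word 0x6894
rsvd:4 @ bit 0 → (0x6894>>0)&0xf = 0x4
addr_hi:5 @ bit 4 → (0x6894>>4)&0x1f = 0x9  ←
ver:1 @ bit 9 → (0x6894>>9)&0x1 = 0x0
opcode:6 @ bit 10 → (0x6894>>10)&0x3f = 0x1a
addr_hi signed 5b, MSB=0: value = 9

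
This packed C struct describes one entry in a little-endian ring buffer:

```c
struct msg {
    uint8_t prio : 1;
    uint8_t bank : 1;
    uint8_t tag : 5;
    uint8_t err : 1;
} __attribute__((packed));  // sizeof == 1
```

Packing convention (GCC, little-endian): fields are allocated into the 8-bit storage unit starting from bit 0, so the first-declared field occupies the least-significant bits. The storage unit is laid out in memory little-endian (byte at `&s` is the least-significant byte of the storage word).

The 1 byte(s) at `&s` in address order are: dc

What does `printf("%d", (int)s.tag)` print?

23

[0]=0xdc (little-endian) → word 0xdc
prio:1 @ bit 0 → (0xdc>>0)&0x1 = 0x0
bank:1 @ bit 1 → (0xdc>>1)&0x1 = 0x0
tag:5 @ bit 2 → (0xdc>>2)&0x1f = 0x17  ←
err:1 @ bit 7 → (0xdc>>7)&0x1 = 0x1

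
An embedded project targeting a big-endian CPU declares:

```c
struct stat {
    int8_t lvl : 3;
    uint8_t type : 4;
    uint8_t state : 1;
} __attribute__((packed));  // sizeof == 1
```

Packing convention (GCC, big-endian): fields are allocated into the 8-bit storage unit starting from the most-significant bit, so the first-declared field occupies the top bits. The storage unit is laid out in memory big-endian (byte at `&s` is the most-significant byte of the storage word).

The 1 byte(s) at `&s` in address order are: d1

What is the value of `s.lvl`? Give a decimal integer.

[0]=0xd1 (big-endian) → word 0xd1
lvl:3 @ bit 5 → (0xd1>>5)&0x7 = 0x6  ←
type:4 @ bit 1 → (0xd1>>1)&0xf = 0x8
state:1 @ bit 0 → (0xd1>>0)&0x1 = 0x1
lvl signed 3b, MSB=1: 6 - 8 = -2

-2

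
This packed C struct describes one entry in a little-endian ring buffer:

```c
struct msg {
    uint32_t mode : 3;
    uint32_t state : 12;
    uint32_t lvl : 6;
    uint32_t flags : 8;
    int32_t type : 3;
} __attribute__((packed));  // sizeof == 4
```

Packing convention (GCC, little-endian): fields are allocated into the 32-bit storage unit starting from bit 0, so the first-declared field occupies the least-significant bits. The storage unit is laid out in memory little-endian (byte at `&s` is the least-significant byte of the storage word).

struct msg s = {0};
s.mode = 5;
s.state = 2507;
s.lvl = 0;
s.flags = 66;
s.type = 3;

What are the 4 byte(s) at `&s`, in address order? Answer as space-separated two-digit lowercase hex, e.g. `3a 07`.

5d 4e 40 68

[0+:3] mode=5 & 0x7 = 0x5; word=0x00000005
[3+:12] state=2507 & 0xfff = 0x9cb; word=0x00004e5d
[15+:6] lvl=0 & 0x3f = 0x0; word=0x00004e5d
[21+:8] flags=66 & 0xff = 0x42; word=0x08404e5d
[29+:3] type=3 & 0x7 = 0x3; word=0x68404e5d
word = 0x68404e5d → little-endian bytes:
  [0]=0x5d  [1]=0x4e  [2]=0x40  [3]=0x68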